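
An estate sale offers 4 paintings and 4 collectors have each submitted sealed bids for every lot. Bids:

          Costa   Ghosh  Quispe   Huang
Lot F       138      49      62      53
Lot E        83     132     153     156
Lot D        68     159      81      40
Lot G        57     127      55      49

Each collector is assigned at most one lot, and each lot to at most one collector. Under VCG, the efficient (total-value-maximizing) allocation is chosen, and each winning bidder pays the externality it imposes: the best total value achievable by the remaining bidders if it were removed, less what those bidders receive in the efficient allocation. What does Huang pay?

Efficient allocation: Costa→Lot F ($138), Ghosh→Lot D ($159), Quispe→Lot G ($55), Huang→Lot E ($156); total welfare W = $508.
Huang receives Lot E at value $156, so the others get W − 156 = $352.
Without Huang: best allocation of the remaining 3 bidders over all 4 lots is Costa→Lot F ($138), Ghosh→Lot D ($159), Quispe→Lot E ($153), total $450.
VCG payment = (others' best without Huang) − (others' welfare with Huang) = 450 − 352 = $98.

Huang pays $98.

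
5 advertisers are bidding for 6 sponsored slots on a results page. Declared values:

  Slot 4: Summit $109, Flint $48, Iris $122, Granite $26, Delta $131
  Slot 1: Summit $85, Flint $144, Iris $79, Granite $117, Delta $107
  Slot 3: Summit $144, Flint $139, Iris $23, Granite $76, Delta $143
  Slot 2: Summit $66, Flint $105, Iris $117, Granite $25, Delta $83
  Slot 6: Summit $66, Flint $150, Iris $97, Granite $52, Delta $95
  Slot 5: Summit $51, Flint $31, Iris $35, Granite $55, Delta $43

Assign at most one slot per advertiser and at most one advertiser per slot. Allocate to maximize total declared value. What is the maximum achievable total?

Maximum total: $659

Optimal: Summit→Slot 3 ($144), Flint→Slot 6 ($150), Iris→Slot 2 ($117), Granite→Slot 1 ($117), Delta→Slot 4 ($131) — total 144+150+117+117+131 = $659.
Column-greedy (each slot in turn goes to its best remaining advertiser) gives $588, worse by 71.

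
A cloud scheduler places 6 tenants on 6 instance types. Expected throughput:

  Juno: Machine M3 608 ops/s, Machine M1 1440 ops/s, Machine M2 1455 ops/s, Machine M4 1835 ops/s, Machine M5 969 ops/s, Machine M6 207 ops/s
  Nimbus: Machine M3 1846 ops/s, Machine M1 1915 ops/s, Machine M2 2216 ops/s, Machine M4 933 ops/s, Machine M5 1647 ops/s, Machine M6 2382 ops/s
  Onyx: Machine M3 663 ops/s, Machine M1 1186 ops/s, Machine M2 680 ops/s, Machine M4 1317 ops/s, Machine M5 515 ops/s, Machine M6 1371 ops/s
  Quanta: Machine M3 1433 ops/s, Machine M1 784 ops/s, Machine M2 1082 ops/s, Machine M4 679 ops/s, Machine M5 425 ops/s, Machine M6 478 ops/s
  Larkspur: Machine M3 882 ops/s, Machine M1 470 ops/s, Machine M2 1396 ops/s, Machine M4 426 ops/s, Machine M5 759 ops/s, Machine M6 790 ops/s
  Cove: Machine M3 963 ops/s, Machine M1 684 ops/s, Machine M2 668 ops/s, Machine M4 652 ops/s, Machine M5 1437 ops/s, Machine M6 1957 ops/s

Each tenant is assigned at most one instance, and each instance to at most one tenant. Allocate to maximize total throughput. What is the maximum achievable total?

Optimal: Juno→Machine M4 (1835 ops/s), Nimbus→Machine M6 (2382 ops/s), Onyx→Machine M1 (1186 ops/s), Quanta→Machine M3 (1433 ops/s), Larkspur→Machine M2 (1396 ops/s), Cove→Machine M5 (1437 ops/s) — total 1835+2382+1186+1433+1396+1437 = 9669 ops/s.
Column-greedy (each instance in turn goes to its best remaining tenant) gives 7914 ops/s, worse by 1755.
Next-best assignment: Juno→Machine M4, Nimbus→Machine M5, Onyx→Machine M1, Quanta→Machine M3, Larkspur→Machine M2, Cove→Machine M6 = 9454 ops/s.
Checked against all permutations: 9669 ops/s is optimal.

Max total: 9669 ops/s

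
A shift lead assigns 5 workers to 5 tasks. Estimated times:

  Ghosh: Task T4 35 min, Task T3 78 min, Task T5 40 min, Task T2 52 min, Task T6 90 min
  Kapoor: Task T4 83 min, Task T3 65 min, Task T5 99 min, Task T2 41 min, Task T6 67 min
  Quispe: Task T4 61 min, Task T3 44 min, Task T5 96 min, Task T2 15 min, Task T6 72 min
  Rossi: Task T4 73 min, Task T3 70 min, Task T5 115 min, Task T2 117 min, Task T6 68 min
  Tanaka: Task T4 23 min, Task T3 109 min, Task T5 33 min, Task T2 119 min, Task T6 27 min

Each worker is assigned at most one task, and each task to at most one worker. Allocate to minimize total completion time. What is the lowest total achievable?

Minimum total: 211 min

This is the linear assignment problem.
Optimal: Ghosh→Task T5 (40 min), Kapoor→Task T3 (65 min), Quispe→Task T2 (15 min), Rossi→Task T6 (68 min), Tanaka→Task T4 (23 min) — total 40+65+15+68+23 = 211 min.
Column-greedy (each task in turn goes to its cheapest remaining worker) gives 216 min, worse by 5.
Checked against all permutations: 211 min is optimal.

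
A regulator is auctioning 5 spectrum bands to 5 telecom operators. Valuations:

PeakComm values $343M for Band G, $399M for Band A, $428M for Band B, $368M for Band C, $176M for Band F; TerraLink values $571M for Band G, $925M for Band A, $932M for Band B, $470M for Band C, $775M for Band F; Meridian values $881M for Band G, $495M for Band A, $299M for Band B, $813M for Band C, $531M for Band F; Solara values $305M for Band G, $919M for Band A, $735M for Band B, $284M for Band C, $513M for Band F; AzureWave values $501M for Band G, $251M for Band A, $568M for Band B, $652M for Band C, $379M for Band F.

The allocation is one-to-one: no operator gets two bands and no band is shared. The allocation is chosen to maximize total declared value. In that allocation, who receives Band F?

TerraLink receives Band F.

Optimal: PeakComm→Band B ($428M), TerraLink→Band F ($775M), Meridian→Band G ($881M), Solara→Band A ($919M), AzureWave→Band C ($652M) — total 428+775+881+919+652 = $3655M.
Max-entry greedy (repeatedly take the single best remaining cell) gives $3560M, worse by 95.
TerraLink's own top band is Band B ($932M), but forcing TerraLink→Band B and reassigning the rest optimally gives only $3560M — worse by 95.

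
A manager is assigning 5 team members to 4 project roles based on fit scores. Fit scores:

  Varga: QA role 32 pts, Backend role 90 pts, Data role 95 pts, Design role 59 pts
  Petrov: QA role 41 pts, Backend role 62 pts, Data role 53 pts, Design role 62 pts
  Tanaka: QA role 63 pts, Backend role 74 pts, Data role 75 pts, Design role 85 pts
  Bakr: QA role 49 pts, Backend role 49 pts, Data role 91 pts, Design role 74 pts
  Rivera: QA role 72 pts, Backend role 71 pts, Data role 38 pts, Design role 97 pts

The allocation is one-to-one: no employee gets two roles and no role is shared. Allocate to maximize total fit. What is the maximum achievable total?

Optimal: Tanaka→QA role (63 pts), Varga→Backend role (90 pts), Bakr→Data role (91 pts), Rivera→Design role (97 pts) — total 63+90+91+97 = 341 pts.
Max-entry greedy (repeatedly take the single best remaining cell) gives 315 pts, worse by 26.
Next-best assignment: Rivera→QA role, Varga→Backend role, Bakr→Data role, Tanaka→Design role = 338 pts.
No other one-to-one assignment exceeds 341 pts.

Max total: 341 pts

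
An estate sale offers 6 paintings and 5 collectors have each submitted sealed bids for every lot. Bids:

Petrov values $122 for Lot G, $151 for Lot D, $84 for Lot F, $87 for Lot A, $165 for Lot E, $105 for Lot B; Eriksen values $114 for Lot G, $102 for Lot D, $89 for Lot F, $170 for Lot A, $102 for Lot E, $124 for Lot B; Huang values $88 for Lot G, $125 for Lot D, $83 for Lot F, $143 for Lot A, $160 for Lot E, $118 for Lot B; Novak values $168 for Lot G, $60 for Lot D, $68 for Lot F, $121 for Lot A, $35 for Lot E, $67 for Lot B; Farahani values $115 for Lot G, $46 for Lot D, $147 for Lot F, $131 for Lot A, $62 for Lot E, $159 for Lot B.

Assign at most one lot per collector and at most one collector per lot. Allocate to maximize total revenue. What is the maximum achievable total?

Max total: $808

This is a one-to-one assignment (maximum-weight bipartite matching).
Optimal: Petrov→Lot D ($151), Eriksen→Lot A ($170), Huang→Lot E ($160), Novak→Lot G ($168), Farahani→Lot B ($159) — total 151+170+160+168+159 = $808.
Max-entry greedy (repeatedly take the single best remaining cell) gives $787, worse by 21.
Swapping Eriksen↔Farahani (Eriksen→Lot B $124, Farahani→Lot A $131) loses 74.
No other one-to-one assignment exceeds $808.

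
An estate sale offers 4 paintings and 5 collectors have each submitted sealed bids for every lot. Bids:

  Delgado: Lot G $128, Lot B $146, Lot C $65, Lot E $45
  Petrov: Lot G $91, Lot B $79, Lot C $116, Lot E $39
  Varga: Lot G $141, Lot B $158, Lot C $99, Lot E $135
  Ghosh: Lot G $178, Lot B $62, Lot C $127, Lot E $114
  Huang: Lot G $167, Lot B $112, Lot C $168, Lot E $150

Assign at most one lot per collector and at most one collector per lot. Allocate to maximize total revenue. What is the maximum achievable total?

Max total: $627

Optimal: Ghosh→Lot G ($178), Delgado→Lot B ($146), Huang→Lot C ($168), Varga→Lot E ($135) — total 178+146+168+135 = $627.
Column-greedy (each lot in turn goes to its best remaining collector) gives $549, worse by 78.
Next-best assignment: Ghosh→Lot G, Varga→Lot B, Petrov→Lot C, Huang→Lot E = $602.
No other one-to-one assignment exceeds $627.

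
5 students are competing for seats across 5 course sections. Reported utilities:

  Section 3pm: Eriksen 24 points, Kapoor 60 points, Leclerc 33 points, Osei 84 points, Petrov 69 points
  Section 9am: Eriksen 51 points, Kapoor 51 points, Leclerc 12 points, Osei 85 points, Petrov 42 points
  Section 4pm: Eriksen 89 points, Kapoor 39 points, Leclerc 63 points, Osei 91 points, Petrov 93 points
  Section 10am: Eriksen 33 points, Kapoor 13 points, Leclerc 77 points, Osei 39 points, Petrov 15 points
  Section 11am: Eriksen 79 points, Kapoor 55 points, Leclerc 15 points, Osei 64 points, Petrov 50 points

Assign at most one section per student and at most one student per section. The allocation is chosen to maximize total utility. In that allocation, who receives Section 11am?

Optimal: Eriksen→Section 11am (79 points), Kapoor→Section 3pm (60 points), Leclerc→Section 10am (77 points), Osei→Section 9am (85 points), Petrov→Section 4pm (93 points) — total 79+60+77+85+93 = 394 points.
Row-greedy (each student in turn takes its best remaining section) gives 361 points, worse by 33.
No other one-to-one assignment exceeds 394 points.
Eriksen's own top section is Section 4pm (89 points), but forcing Eriksen→Section 4pm and reassigning the rest optimally gives only 375 points — worse by 19.

Eriksen receives Section 11am.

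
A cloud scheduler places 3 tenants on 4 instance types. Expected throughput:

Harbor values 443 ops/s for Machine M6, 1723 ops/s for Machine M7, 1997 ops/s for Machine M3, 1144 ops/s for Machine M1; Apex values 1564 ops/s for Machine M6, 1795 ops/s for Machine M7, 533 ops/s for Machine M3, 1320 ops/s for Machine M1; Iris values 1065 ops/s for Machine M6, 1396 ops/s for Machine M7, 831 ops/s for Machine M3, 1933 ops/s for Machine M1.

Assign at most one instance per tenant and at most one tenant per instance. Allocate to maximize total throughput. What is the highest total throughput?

Maximum total: 5725 ops/s

Optimal: Harbor→Machine M3 (1997 ops/s), Apex→Machine M7 (1795 ops/s), Iris→Machine M1 (1933 ops/s) — total 1997+1795+1933 = 5725 ops/s.
Swapping Harbor↔Apex (Harbor→Machine M7 1723 ops/s, Apex→Machine M3 533 ops/s) loses 1536.
No other one-to-one assignment exceeds 5725 ops/s.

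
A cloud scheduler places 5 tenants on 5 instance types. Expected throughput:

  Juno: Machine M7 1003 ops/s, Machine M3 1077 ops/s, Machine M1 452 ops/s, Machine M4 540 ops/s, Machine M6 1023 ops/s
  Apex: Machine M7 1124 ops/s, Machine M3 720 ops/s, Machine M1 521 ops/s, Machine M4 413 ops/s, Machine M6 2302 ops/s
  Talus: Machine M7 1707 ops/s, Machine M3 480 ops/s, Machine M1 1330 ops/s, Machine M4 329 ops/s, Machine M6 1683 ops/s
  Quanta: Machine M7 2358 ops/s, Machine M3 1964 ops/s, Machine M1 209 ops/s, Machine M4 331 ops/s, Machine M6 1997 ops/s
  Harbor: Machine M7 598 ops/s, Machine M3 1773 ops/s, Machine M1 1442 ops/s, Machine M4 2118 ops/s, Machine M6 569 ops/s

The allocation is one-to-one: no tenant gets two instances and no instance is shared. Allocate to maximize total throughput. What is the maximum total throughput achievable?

This is a one-to-one assignment (maximum-weight bipartite matching).
Optimal: Juno→Machine M3 (1077 ops/s), Apex→Machine M6 (2302 ops/s), Talus→Machine M1 (1330 ops/s), Quanta→Machine M7 (2358 ops/s), Harbor→Machine M4 (2118 ops/s) — total 1077+2302+1330+2358+2118 = 9185 ops/s.
Column-greedy (each instance in turn goes to its best remaining tenant) gives 8303 ops/s, worse by 882.
Next-best assignment: Juno→Machine M7, Apex→Machine M6, Talus→Machine M1, Quanta→Machine M3, Harbor→Machine M4 = 8717 ops/s.

Max total: 9185 ops/s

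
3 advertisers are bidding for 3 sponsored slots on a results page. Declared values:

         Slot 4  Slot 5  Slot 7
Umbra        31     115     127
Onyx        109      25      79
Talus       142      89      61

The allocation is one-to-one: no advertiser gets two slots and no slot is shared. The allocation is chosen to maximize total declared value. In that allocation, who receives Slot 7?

Onyx receives Slot 7.

Optimal: Umbra→Slot 5 ($115), Onyx→Slot 7 ($79), Talus→Slot 4 ($142) — total 115+79+142 = $336.
Max-entry greedy (repeatedly take the single best remaining cell) gives $294, worse by 42.
Every other assignment is strictly worse.
Onyx's own top slot is Slot 4 ($109), but forcing Onyx→Slot 4 and reassigning the rest optimally gives only $325 — worse by 11.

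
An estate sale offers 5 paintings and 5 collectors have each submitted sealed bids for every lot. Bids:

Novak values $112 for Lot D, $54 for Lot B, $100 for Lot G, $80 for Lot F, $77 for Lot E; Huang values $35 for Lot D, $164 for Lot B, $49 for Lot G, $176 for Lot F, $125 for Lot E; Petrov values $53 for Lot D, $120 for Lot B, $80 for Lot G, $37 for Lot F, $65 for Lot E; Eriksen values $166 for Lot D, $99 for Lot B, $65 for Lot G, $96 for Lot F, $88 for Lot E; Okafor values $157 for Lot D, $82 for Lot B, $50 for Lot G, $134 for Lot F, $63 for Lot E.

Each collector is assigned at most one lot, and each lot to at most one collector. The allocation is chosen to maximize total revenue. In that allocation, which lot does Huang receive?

Optimal: Novak→Lot G ($100), Huang→Lot E ($125), Petrov→Lot B ($120), Eriksen→Lot D ($166), Okafor→Lot F ($134) — total 100+125+120+166+134 = $645.
Column-greedy (each lot in turn goes to its best remaining collector) gives $629, worse by 16.
No other one-to-one assignment exceeds $645.
Huang's own top lot is Lot F ($176), but forcing Huang→Lot F and reassigning the rest optimally gives only $641 — worse by 4.

Huang receives Lot E.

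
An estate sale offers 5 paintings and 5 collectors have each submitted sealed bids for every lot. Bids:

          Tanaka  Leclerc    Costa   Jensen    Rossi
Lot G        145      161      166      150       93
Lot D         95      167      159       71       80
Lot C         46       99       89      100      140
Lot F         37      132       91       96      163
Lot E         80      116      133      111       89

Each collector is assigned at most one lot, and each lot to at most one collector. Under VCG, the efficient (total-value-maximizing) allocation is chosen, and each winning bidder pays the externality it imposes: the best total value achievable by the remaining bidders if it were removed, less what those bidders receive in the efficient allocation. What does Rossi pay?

Rossi pays $2.

Efficient allocation: Tanaka→Lot G ($145), Leclerc→Lot D ($167), Costa→Lot E ($133), Jensen→Lot C ($100), Rossi→Lot F ($163); total welfare W = $708.
Rossi receives Lot F at value $163, so the others get W − 163 = $545.
Without Rossi: best allocation of the remaining 4 bidders over all 5 lots is Tanaka→Lot G ($145), Leclerc→Lot F ($132), Costa→Lot D ($159), Jensen→Lot E ($111), total $547.
VCG payment = (others' best without Rossi) − (others' welfare with Rossi) = 547 − 545 = $2.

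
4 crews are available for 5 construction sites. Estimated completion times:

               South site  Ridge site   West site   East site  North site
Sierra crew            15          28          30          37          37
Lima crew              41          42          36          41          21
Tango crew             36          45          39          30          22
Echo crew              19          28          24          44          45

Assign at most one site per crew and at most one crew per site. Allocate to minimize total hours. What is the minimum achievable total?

Minimum total: 90 hours

Optimal: Sierra crew→South site (15 hours), Lima crew→North site (21 hours), Tango crew→East site (30 hours), Echo crew→West site (24 hours) — total 15+21+30+24 = 90 hours.
Column-greedy (each site in turn goes to its cheapest remaining crew) gives 109 hours, worse by 19.
Swapping Sierra crew↔Echo crew (Sierra crew→West site 30 hours, Echo crew→South site 19 hours) adds 10.
Checked against all permutations: 90 hours is optimal.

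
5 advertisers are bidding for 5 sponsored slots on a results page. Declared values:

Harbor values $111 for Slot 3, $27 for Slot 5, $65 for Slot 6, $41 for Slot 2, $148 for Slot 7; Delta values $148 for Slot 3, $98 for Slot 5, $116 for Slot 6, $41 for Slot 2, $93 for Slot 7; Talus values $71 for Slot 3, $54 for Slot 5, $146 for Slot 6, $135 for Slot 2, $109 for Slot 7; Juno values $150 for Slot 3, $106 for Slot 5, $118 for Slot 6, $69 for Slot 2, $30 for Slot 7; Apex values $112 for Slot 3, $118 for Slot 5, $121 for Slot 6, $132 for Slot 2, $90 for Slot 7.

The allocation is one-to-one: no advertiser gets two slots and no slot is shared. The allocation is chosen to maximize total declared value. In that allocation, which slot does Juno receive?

Juno receives Slot 5.

This is the linear assignment problem.
Optimal: Harbor→Slot 7 ($148), Delta→Slot 3 ($148), Talus→Slot 6 ($146), Juno→Slot 5 ($106), Apex→Slot 2 ($132) — total 148+148+146+106+132 = $680.
Max-entry greedy (repeatedly take the single best remaining cell) gives $674, worse by 6.
No other one-to-one assignment exceeds $680.
Juno's own top slot is Slot 3 ($150), but forcing Juno→Slot 3 and reassigning the rest optimally gives only $674 — worse by 6.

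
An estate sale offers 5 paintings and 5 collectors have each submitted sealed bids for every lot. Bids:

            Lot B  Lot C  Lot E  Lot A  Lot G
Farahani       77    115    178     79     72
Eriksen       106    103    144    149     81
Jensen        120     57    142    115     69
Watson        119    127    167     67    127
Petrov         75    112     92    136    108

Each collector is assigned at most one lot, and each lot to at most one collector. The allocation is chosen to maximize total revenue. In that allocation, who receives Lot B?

Jensen receives Lot B.

Optimal: Farahani→Lot E ($178), Eriksen→Lot A ($149), Jensen→Lot B ($120), Watson→Lot G ($127), Petrov→Lot C ($112) — total 178+149+120+127+112 = $686.
Swapping Watson↔Farahani (Watson→Lot E $167, Farahani→Lot G $72) loses 66.
Jensen's own top lot is Lot E ($142), but forcing Jensen→Lot E and reassigning the rest optimally gives only $633 — worse by 53.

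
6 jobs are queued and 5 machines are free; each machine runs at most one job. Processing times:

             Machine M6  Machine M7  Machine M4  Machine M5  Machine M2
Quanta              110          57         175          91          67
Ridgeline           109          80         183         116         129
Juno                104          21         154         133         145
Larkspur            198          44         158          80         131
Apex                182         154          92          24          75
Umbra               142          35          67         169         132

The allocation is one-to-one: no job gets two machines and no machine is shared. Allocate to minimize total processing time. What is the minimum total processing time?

Optimal: Ridgeline→Machine M6 (109 min), Juno→Machine M7 (21 min), Umbra→Machine M4 (67 min), Apex→Machine M5 (24 min), Quanta→Machine M2 (67 min) — total 109+21+67+24+67 = 288 min.
Column-greedy (each machine in turn goes to its cheapest remaining job) gives 378 min, worse by 90.
Next-best assignment: Juno→Machine M6, Larkspur→Machine M7, Umbra→Machine M4, Apex→Machine M5, Quanta→Machine M2 = 306 min.
Swapping Apex↔Ridgeline (Apex→Machine M6 182 min, Ridgeline→Machine M5 116 min) adds 165.
Every other assignment is strictly worse.

Minimum total: 288 min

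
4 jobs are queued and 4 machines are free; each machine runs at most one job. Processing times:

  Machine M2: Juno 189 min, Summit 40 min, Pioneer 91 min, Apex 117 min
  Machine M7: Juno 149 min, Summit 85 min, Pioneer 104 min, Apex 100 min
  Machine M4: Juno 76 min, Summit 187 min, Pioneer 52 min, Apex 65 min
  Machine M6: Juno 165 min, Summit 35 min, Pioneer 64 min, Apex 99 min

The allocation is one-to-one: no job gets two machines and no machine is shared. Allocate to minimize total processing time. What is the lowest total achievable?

Min total: 280 min

Optimal: Juno→Machine M4 (76 min), Summit→Machine M2 (40 min), Pioneer→Machine M6 (64 min), Apex→Machine M7 (100 min) — total 76+40+64+100 = 280 min.
Min-entry greedy (repeatedly take the single cheapest remaining cell) gives 376 min, worse by 96.
Next-best assignment: Juno→Machine M4, Summit→Machine M6, Pioneer→Machine M2, Apex→Machine M7 = 302 min.
Swapping Summit↔Apex (Summit→Machine M7 85 min, Apex→Machine M2 117 min) adds 62.
Checked against all permutations: 280 min is optimal.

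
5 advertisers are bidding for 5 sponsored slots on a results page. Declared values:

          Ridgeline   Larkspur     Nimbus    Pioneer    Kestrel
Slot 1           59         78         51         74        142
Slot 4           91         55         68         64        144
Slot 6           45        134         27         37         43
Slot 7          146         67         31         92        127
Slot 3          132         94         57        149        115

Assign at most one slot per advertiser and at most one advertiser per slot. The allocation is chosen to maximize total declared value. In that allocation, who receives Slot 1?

Optimal: Ridgeline→Slot 7 ($146), Larkspur→Slot 6 ($134), Nimbus→Slot 4 ($68), Pioneer→Slot 3 ($149), Kestrel→Slot 1 ($142) — total 146+134+68+149+142 = $639.
Column-greedy (each slot in turn goes to its best remaining advertiser) gives $516, worse by 123.
Kestrel's own top slot is Slot 4 ($144), but forcing Kestrel→Slot 4 and reassigning the rest optimally gives only $624 — worse by 15.

Kestrel receives Slot 1.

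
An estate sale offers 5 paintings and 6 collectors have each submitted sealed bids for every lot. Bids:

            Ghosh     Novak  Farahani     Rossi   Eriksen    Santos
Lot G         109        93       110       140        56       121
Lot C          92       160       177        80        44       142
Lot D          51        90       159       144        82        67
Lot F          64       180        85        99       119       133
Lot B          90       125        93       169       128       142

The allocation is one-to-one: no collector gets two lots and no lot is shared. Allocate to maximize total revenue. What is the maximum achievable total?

Max total: $759

Treat this as an assignment problem: match each collector to one lot.
Optimal: Ghosh→Lot G ($109), Santos→Lot C ($142), Farahani→Lot D ($159), Novak→Lot F ($180), Rossi→Lot B ($169) — total 109+142+159+180+169 = $759.
Column-greedy (each lot in turn goes to its best remaining collector) gives $668, worse by 91.
No other one-to-one assignment exceeds $759.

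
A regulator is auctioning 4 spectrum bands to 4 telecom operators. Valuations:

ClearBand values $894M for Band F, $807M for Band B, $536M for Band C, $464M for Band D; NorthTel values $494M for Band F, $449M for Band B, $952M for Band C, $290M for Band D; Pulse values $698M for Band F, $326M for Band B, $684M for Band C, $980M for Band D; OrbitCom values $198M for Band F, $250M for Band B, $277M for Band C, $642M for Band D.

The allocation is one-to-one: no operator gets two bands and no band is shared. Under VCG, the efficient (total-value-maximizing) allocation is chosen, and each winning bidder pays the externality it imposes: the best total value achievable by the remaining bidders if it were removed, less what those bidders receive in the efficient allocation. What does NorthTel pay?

Efficient allocation: ClearBand→Band B ($807M), NorthTel→Band C ($952M), Pulse→Band F ($698M), OrbitCom→Band D ($642M); total welfare W = $3099M.
NorthTel receives Band C at value $952M, so the others get W − 952 = $2147M.
Without NorthTel: best allocation of the remaining 3 bidders over all 4 bands is ClearBand→Band F ($894M), Pulse→Band C ($684M), OrbitCom→Band D ($642M), total $2220M.
VCG payment = (others' best without NorthTel) − (others' welfare with NorthTel) = 2220 − 2147 = $73M.

NorthTel pays $73M.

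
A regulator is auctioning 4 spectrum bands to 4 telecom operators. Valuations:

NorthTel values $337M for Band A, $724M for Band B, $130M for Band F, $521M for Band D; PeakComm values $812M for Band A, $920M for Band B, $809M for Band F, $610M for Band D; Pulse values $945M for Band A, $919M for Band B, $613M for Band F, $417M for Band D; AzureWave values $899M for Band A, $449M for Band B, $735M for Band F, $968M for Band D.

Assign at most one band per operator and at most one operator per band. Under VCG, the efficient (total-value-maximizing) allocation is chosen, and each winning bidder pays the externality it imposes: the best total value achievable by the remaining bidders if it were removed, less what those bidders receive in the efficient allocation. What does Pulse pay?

Efficient allocation: NorthTel→Band B ($724M), PeakComm→Band F ($809M), Pulse→Band A ($945M), AzureWave→Band D ($968M); total welfare W = $3446M.
Pulse receives Band A at value $945M, so the others get W − 945 = $2501M.
Without Pulse: best allocation of the remaining 3 bidders over all 4 bands is NorthTel→Band B ($724M), PeakComm→Band A ($812M), AzureWave→Band D ($968M), total $2504M.
VCG payment = (others' best without Pulse) − (others' welfare with Pulse) = 2504 − 2501 = $3M.

Pulse pays $3M.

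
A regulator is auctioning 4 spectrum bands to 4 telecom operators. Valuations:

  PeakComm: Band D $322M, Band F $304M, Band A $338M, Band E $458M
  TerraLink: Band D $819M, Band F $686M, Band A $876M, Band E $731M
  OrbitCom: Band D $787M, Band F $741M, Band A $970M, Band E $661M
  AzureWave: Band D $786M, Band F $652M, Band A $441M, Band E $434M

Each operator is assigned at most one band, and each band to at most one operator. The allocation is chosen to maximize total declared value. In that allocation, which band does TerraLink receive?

This is the linear assignment problem.
Optimal: PeakComm→Band E ($458M), TerraLink→Band F ($686M), OrbitCom→Band A ($970M), AzureWave→Band D ($786M) — total 458+686+970+786 = $2900M.
Column-greedy (each band in turn goes to its best remaining operator) gives $2459M, worse by 441.
Next-best assignment: PeakComm→Band E, TerraLink→Band D, OrbitCom→Band A, AzureWave→Band F = $2899M.
Swapping TerraLink↔PeakComm (TerraLink→Band E $731M, PeakComm→Band F $304M) loses 109.
TerraLink's own top band is Band A ($876M), but forcing TerraLink→Band A and reassigning the rest optimally gives only $2861M — worse by 39.

TerraLink receives Band F.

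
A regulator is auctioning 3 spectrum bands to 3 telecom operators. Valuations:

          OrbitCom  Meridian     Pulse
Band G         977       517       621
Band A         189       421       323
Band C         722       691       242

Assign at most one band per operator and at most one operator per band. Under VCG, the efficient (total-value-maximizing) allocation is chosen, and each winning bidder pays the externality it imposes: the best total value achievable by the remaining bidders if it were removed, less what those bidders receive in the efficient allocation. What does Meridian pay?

Efficient allocation: OrbitCom→Band G ($977M), Meridian→Band C ($691M), Pulse→Band A ($323M); total welfare W = $1991M.
Meridian receives Band C at value $691M, so the others get W − 691 = $1300M.
Without Meridian: best allocation of the remaining 2 bidders over all 3 bands is OrbitCom→Band C ($722M), Pulse→Band G ($621M), total $1343M.
VCG payment = (others' best without Meridian) − (others' welfare with Meridian) = 1343 − 1300 = $43M.

Meridian pays $43M.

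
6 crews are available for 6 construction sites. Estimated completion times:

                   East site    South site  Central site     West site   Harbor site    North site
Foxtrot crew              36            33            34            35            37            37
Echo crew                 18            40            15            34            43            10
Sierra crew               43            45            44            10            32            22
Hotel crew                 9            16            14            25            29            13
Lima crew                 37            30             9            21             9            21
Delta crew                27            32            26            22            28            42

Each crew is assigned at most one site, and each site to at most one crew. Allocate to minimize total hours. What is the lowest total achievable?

Minimum total: 97 hours

This is the linear assignment problem.
Optimal: Foxtrot crew→South site (33 hours), Echo crew→North site (10 hours), Sierra crew→West site (10 hours), Hotel crew→East site (9 hours), Lima crew→Harbor site (9 hours), Delta crew→Central site (26 hours) — total 33+10+10+9+9+26 = 97 hours.
Row-greedy (each crew in turn takes its cheapest remaining site) gives 99 hours, worse by 2.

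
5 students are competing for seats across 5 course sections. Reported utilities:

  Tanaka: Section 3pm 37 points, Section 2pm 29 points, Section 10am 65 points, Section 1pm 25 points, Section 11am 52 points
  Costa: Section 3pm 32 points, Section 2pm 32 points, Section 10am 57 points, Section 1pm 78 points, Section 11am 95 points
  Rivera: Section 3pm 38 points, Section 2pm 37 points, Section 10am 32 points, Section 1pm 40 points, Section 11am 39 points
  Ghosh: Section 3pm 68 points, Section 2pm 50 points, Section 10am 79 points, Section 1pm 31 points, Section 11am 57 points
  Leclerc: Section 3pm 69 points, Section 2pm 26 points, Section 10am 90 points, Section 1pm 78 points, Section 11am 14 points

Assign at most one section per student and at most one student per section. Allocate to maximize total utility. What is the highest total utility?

Treat this as an assignment problem: match each student to one section.
Optimal: Tanaka→Section 10am (65 points), Costa→Section 11am (95 points), Rivera→Section 2pm (37 points), Ghosh→Section 3pm (68 points), Leclerc→Section 1pm (78 points) — total 65+95+37+68+78 = 343 points.
Max-entry greedy (repeatedly take the single best remaining cell) gives 322 points, worse by 21.
Next-best assignment: Tanaka→Section 3pm, Costa→Section 11am, Rivera→Section 2pm, Ghosh→Section 10am, Leclerc→Section 1pm = 326 points.
No other one-to-one assignment exceeds 343 points.

Maximum total: 343 points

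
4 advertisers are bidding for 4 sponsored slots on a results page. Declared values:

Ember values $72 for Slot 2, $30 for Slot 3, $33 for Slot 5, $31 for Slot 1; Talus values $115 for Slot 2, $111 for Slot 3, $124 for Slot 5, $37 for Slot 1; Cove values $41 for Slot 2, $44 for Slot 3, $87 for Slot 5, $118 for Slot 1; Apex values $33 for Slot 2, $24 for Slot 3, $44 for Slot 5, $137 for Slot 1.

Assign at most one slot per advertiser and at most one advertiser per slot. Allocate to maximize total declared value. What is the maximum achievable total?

Max total: $407

Optimal: Ember→Slot 2 ($72), Talus→Slot 3 ($111), Cove→Slot 5 ($87), Apex→Slot 1 ($137) — total 72+111+87+137 = $407.
Max-entry greedy (repeatedly take the single best remaining cell) gives $377, worse by 30.
Swapping Talus↔Cove (Talus→Slot 5 $124, Cove→Slot 3 $44) loses 30.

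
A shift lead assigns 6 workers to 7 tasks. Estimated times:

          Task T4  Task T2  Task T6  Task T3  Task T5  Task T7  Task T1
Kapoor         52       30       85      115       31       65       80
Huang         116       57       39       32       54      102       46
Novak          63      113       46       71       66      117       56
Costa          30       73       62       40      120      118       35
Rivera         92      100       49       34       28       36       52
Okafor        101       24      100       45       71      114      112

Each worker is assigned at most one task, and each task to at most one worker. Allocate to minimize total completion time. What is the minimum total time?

Minimum total: 199 min

Optimal: Kapoor→Task T5 (31 min), Huang→Task T3 (32 min), Novak→Task T6 (46 min), Costa→Task T4 (30 min), Rivera→Task T7 (36 min), Okafor→Task T2 (24 min) — total 31+32+46+30+36+24 = 199 min.
Min-entry greedy (repeatedly take the single cheapest remaining cell) gives 225 min, worse by 26.
Next-best assignment: Kapoor→Task T5, Huang→Task T3, Novak→Task T6, Costa→Task T1, Rivera→Task T7, Okafor→Task T2 = 204 min.
Swapping Okafor↔Kapoor (Okafor→Task T5 71 min, Kapoor→Task T2 30 min) adds 46.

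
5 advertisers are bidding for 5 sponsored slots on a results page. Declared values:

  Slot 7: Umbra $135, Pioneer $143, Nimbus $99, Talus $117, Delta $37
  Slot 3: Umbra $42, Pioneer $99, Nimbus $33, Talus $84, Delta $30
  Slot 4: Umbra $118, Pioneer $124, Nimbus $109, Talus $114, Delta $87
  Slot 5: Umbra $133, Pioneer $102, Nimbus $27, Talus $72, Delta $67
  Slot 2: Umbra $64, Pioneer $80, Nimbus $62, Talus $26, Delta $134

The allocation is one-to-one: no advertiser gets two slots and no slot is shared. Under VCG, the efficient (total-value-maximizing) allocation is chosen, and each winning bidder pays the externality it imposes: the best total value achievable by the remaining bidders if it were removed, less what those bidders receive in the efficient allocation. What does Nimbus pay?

Efficient allocation: Umbra→Slot 5 ($133), Pioneer→Slot 7 ($143), Nimbus→Slot 4 ($109), Talus→Slot 3 ($84), Delta→Slot 2 ($134); total welfare W = $603.
Nimbus receives Slot 4 at value $109, so the others get W − 109 = $494.
Without Nimbus: best allocation of the remaining 4 bidders over all 5 slots is Umbra→Slot 5 ($133), Pioneer→Slot 7 ($143), Talus→Slot 4 ($114), Delta→Slot 2 ($134), total $524.
VCG payment = (others' best without Nimbus) − (others' welfare with Nimbus) = 524 − 494 = $30.

Nimbus pays $30.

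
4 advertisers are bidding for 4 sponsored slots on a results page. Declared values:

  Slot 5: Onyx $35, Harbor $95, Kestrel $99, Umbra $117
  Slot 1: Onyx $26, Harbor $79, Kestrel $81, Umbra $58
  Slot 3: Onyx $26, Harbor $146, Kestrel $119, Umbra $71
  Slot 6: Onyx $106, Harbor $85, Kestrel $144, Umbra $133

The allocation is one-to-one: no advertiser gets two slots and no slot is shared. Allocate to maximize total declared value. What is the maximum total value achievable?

Optimal: Onyx→Slot 6 ($106), Harbor→Slot 3 ($146), Kestrel→Slot 1 ($81), Umbra→Slot 5 ($117) — total 106+146+81+117 = $450.
Max-entry greedy (repeatedly take the single best remaining cell) gives $433, worse by 17.
Every other assignment is strictly worse.

Max total: $450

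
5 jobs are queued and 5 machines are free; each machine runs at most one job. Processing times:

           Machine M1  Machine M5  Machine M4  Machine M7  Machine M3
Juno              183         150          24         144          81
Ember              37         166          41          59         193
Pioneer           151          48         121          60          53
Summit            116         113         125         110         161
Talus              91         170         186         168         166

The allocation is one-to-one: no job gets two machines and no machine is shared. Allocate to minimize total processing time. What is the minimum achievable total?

Min total: 340 min

This is the linear assignment problem.
Optimal: Juno→Machine M4 (24 min), Ember→Machine M7 (59 min), Pioneer→Machine M3 (53 min), Summit→Machine M5 (113 min), Talus→Machine M1 (91 min) — total 24+59+53+113+91 = 340 min.
Row-greedy (each job in turn takes its cheapest remaining machine) gives 385 min, worse by 45.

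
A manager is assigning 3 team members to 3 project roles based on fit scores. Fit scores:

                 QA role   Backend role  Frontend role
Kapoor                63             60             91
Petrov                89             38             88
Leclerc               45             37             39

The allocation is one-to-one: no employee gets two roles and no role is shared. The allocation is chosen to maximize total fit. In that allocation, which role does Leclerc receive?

Treat this as an assignment problem: match each employee to one role.
Optimal: Kapoor→Frontend role (91 pts), Petrov→QA role (89 pts), Leclerc→Backend role (37 pts) — total 91+89+37 = 217 pts.
Column-greedy (each role in turn goes to its best remaining employee) gives 188 pts, worse by 29.
Next-best assignment: Kapoor→Backend role, Petrov→Frontend role, Leclerc→QA role = 193 pts.
Swapping Leclerc↔Kapoor (Leclerc→Frontend role 39 pts, Kapoor→Backend role 60 pts) loses 29.
Leclerc's own top role is QA role (45 pts), but forcing Leclerc→QA role and reassigning the rest optimally gives only 193 pts — worse by 24.

Leclerc receives Backend role.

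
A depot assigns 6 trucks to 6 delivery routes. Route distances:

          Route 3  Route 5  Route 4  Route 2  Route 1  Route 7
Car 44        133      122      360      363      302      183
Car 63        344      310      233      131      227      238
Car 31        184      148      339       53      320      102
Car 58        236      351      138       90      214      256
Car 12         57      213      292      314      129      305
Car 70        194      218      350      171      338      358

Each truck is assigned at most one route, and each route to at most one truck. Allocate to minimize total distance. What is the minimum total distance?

This is the linear assignment problem.
Optimal: Car 44→Route 5 (122 km), Car 63→Route 2 (131 km), Car 31→Route 7 (102 km), Car 58→Route 4 (138 km), Car 12→Route 1 (129 km), Car 70→Route 3 (194 km) — total 122+131+102+138+129+194 = 816 km.
Min-entry greedy (repeatedly take the single cheapest remaining cell) gives 955 km, worse by 139.

Minimum total: 816 km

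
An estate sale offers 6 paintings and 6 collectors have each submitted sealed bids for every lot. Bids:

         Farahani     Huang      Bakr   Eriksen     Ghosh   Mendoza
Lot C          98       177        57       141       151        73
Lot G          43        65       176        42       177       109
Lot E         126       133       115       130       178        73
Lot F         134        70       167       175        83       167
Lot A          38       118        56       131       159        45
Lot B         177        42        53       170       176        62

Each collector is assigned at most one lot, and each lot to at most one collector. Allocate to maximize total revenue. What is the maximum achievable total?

Maximum total: $1006

Optimal: Farahani→Lot B ($177), Huang→Lot C ($177), Bakr→Lot G ($176), Eriksen→Lot A ($131), Ghosh→Lot E ($178), Mendoza→Lot F ($167) — total 177+177+176+131+178+167 = $1006.
Row-greedy (each collector in turn takes its best remaining lot) gives $928, worse by 78.
Swapping Farahani↔Bakr (Farahani→Lot G $43, Bakr→Lot B $53) loses 257.
Checked against all permutations: $1006 is optimal.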